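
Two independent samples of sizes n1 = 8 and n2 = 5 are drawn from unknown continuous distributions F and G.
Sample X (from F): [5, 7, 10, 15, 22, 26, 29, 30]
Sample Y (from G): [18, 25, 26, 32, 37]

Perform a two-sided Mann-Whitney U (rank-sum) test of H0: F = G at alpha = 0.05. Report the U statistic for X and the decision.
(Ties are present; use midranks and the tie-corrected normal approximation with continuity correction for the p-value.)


Step 1: Combine and sort all 13 observations; assign midranks.
sorted (value, group): (5,X), (7,X), (10,X), (15,X), (18,Y), (22,X), (25,Y), (26,X), (26,Y), (29,X), (30,X), (32,Y), (37,Y)
ranks: 5->1, 7->2, 10->3, 15->4, 18->5, 22->6, 25->7, 26->8.5, 26->8.5, 29->10, 30->11, 32->12, 37->13
Step 2: Rank sum for X: R1 = 1 + 2 + 3 + 4 + 6 + 8.5 + 10 + 11 = 45.5.
Step 3: U_X = R1 - n1(n1+1)/2 = 45.5 - 8*9/2 = 45.5 - 36 = 9.5.
       U_Y = n1*n2 - U_X = 40 - 9.5 = 30.5.
Step 4: Ties are present, so use the tie-corrected normal approximation (with continuity correction) for the p-value.
Step 5: p-value = 0.142685; compare to alpha = 0.05. fail to reject H0.

U_X = 9.5, p = 0.142685, fail to reject H0 at alpha = 0.05.


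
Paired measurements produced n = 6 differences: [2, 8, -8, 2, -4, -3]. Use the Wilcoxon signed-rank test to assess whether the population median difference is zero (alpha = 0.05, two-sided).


Step 1: Drop any zero differences (none here) and take |d_i|.
|d| = [2, 8, 8, 2, 4, 3]
Step 2: Midrank |d_i| (ties get averaged ranks).
ranks: |2|->1.5, |8|->5.5, |8|->5.5, |2|->1.5, |4|->4, |3|->3
Step 3: Attach original signs; sum ranks with positive sign and with negative sign.
W+ = 1.5 + 5.5 + 1.5 = 8.5
W- = 5.5 + 4 + 3 = 12.5
(Check: W+ + W- = 21 should equal n(n+1)/2 = 21.)
Step 4: Test statistic W = min(W+, W-) = 8.5.
Step 5: Ties in |d|, so use the tie-corrected normal approximation.
        E[W] = n(n+1)/4 = 6*7/4 = 10.5.
        Tie groups: |d|=2 (t=2), |d|=8 (t=2); sum(t^3 - t) = 12.
        Var[W] = n(n+1)(2n+1)/24 - sum(t^3-t)/48 = 546/24 - 12/48 = 22.5.
        z = (W - E[W]) / sqrt(Var[W]) = (8.5 - 10.5) / 4.7434 = -0.4216.
        Two-sided p = 2*Phi(z) = 0.673290.
Step 6: alpha = 0.05. fail to reject H0.

W+ = 8.5, W- = 12.5, W = min = 8.5, p = 0.673290, fail to reject H0.


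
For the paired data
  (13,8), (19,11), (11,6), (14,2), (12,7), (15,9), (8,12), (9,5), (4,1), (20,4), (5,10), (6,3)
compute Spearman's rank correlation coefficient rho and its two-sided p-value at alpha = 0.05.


Step 1: Rank x and y separately (midranks; no ties here).
rank(x): 13->8, 19->11, 11->6, 14->9, 12->7, 15->10, 8->4, 9->5, 4->1, 20->12, 5->2, 6->3
rank(y): 8->8, 11->11, 6->6, 2->2, 7->7, 9->9, 12->12, 5->5, 1->1, 4->4, 10->10, 3->3
Step 2: d_i = R_x(i) - R_y(i); compute d_i^2.
  (8-8)^2=0, (11-11)^2=0, (6-6)^2=0, (9-2)^2=49, (7-7)^2=0, (10-9)^2=1, (4-12)^2=64, (5-5)^2=0, (1-1)^2=0, (12-4)^2=64, (2-10)^2=64, (3-3)^2=0
sum(d^2) = 242.
Step 3: rho = 1 - 6*242 / (12*(12^2 - 1)) = 1 - 1452/1716 = 0.153846.
Step 4: Under H0, t = rho * sqrt((n-2)/(1-rho^2)) = 0.4924 ~ t(10).
Step 5: Two-sided p-value from the t-distribution with 10 df = 0.633091.
Step 6: alpha = 0.05. fail to reject H0.

rho = 0.1538, p = 0.633091, fail to reject H0 at alpha = 0.05.


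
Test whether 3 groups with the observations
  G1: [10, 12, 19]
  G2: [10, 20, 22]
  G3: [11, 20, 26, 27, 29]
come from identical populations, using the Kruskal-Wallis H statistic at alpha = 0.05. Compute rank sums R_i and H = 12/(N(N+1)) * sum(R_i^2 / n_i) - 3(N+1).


Step 1: Combine all N = 11 observations and assign midranks.
sorted (value, group, rank): (10,G1,1.5), (10,G2,1.5), (11,G3,3), (12,G1,4), (19,G1,5), (20,G2,6.5), (20,G3,6.5), (22,G2,8), (26,G3,9), (27,G3,10), (29,G3,11)
Step 2: Sum ranks within each group.
R_1 = 10.5 (n_1 = 3)
R_2 = 16 (n_2 = 3)
R_3 = 39.5 (n_3 = 5)
Step 3: H = 12/(N(N+1)) * sum(R_i^2/n_i) - 3(N+1)
     = 12/(11*12) * (10.5^2/3 + 16^2/3 + 39.5^2/5) - 3*12
     = 0.090909 * 434.133 - 36
     = 3.466667.
Step 4: Ties present; correction factor C = 1 - 12/(11^3 - 11) = 0.990909. Corrected H = 3.466667 / 0.990909 = 3.498471.
Step 5: Under H0, H ~ chi^2(2); p-value = 0.173907.
Step 6: alpha = 0.05. fail to reject H0.

H = 3.4985, df = 2, p = 0.173907, fail to reject H0.


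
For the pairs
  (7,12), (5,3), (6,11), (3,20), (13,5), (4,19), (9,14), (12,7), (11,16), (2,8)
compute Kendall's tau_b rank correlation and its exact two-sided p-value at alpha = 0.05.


Step 1: Enumerate the 45 unordered pairs (i,j) with i<j and classify each by sign(x_j-x_i) * sign(y_j-y_i).
  (1,2):dx=-2,dy=-9->C; (1,3):dx=-1,dy=-1->C; (1,4):dx=-4,dy=+8->D; (1,5):dx=+6,dy=-7->D
  (1,6):dx=-3,dy=+7->D; (1,7):dx=+2,dy=+2->C; (1,8):dx=+5,dy=-5->D; (1,9):dx=+4,dy=+4->C
  (1,10):dx=-5,dy=-4->C; (2,3):dx=+1,dy=+8->C; (2,4):dx=-2,dy=+17->D; (2,5):dx=+8,dy=+2->C
  (2,6):dx=-1,dy=+16->D; (2,7):dx=+4,dy=+11->C; (2,8):dx=+7,dy=+4->C; (2,9):dx=+6,dy=+13->C
  (2,10):dx=-3,dy=+5->D; (3,4):dx=-3,dy=+9->D; (3,5):dx=+7,dy=-6->D; (3,6):dx=-2,dy=+8->D
  (3,7):dx=+3,dy=+3->C; (3,8):dx=+6,dy=-4->D; (3,9):dx=+5,dy=+5->C; (3,10):dx=-4,dy=-3->C
  (4,5):dx=+10,dy=-15->D; (4,6):dx=+1,dy=-1->D; (4,7):dx=+6,dy=-6->D; (4,8):dx=+9,dy=-13->D
  (4,9):dx=+8,dy=-4->D; (4,10):dx=-1,dy=-12->C; (5,6):dx=-9,dy=+14->D; (5,7):dx=-4,dy=+9->D
  (5,8):dx=-1,dy=+2->D; (5,9):dx=-2,dy=+11->D; (5,10):dx=-11,dy=+3->D; (6,7):dx=+5,dy=-5->D
  (6,8):dx=+8,dy=-12->D; (6,9):dx=+7,dy=-3->D; (6,10):dx=-2,dy=-11->C; (7,8):dx=+3,dy=-7->D
  (7,9):dx=+2,dy=+2->C; (7,10):dx=-7,dy=-6->C; (8,9):dx=-1,dy=+9->D; (8,10):dx=-10,dy=+1->D
  (9,10):dx=-9,dy=-8->C
Step 2: C = 18, D = 27, total pairs = 45.
Step 3: tau = (C - D)/(n(n-1)/2) = (18 - 27)/45 = -0.200000.
Step 4: Exact two-sided p-value (enumerate n! = 3628800 permutations of y under H0): p = 0.484313.
Step 5: alpha = 0.05. fail to reject H0.

tau_b = -0.2000 (C=18, D=27), p = 0.484313, fail to reject H0.


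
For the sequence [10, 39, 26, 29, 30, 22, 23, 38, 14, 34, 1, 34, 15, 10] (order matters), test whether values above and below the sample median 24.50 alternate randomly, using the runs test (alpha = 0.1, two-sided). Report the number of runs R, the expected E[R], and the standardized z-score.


Step 1: Compute median = 24.50; label A = above, B = below.
Labels in order: BAAAABBABABABB  (n_A = 7, n_B = 7)
Step 2: Count runs R = 9.
Step 3: Under H0 (random ordering), E[R] = 2*n_A*n_B/(n_A+n_B) + 1 = 2*7*7/14 + 1 = 8.0000.
        Var[R] = 2*n_A*n_B*(2*n_A*n_B - n_A - n_B) / ((n_A+n_B)^2 * (n_A+n_B-1)) = 8232/2548 = 3.2308.
        SD[R] = 1.7974.
Step 4: Continuity-corrected z = (R - 0.5 - E[R]) / SD[R] = (9 - 0.5 - 8.0000) / 1.7974 = 0.2782.
Step 5: Two-sided p-value via normal approximation = 2*(1 - Phi(|z|)) = 0.780879.
Step 6: alpha = 0.1. fail to reject H0.

R = 9, z = 0.2782, p = 0.780879, fail to reject H0.


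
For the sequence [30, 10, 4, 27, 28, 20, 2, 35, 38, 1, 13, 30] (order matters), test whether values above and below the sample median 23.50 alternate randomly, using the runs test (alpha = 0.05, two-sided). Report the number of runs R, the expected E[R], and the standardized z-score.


Step 1: Compute median = 23.50; label A = above, B = below.
Labels in order: ABBAABBAABBA  (n_A = 6, n_B = 6)
Step 2: Count runs R = 7.
Step 3: Under H0 (random ordering), E[R] = 2*n_A*n_B/(n_A+n_B) + 1 = 2*6*6/12 + 1 = 7.0000.
        Var[R] = 2*n_A*n_B*(2*n_A*n_B - n_A - n_B) / ((n_A+n_B)^2 * (n_A+n_B-1)) = 4320/1584 = 2.7273.
        SD[R] = 1.6514.
Step 4: R = E[R], so z = 0 with no continuity correction.
Step 5: Two-sided p-value via normal approximation = 2*(1 - Phi(|z|)) = 1.000000.
Step 6: alpha = 0.05. fail to reject H0.

R = 7, z = 0.0000, p = 1.000000, fail to reject H0.


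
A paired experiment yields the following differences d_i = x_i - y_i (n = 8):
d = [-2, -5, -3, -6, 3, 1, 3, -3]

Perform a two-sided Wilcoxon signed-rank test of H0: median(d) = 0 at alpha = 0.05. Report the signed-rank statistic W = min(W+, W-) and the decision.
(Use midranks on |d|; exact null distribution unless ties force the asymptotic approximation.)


Step 1: Drop any zero differences (none here) and take |d_i|.
|d| = [2, 5, 3, 6, 3, 1, 3, 3]
Step 2: Midrank |d_i| (ties get averaged ranks).
ranks: |2|->2, |5|->7, |3|->4.5, |6|->8, |3|->4.5, |1|->1, |3|->4.5, |3|->4.5
Step 3: Attach original signs; sum ranks with positive sign and with negative sign.
W+ = 4.5 + 1 + 4.5 = 10
W- = 2 + 7 + 4.5 + 8 + 4.5 = 26
(Check: W+ + W- = 36 should equal n(n+1)/2 = 36.)
Step 4: Test statistic W = min(W+, W-) = 10.
Step 5: Ties in |d|, so use the tie-corrected normal approximation.
        E[W] = n(n+1)/4 = 8*9/4 = 18.
        Tie groups: |d|=3 (t=4); sum(t^3 - t) = 60.
        Var[W] = n(n+1)(2n+1)/24 - sum(t^3-t)/48 = 1224/24 - 60/48 = 49.75.
        z = (W - E[W]) / sqrt(Var[W]) = (10 - 18) / 7.0534 = -1.1342.
        Two-sided p = 2*Phi(z) = 0.256707.
Step 6: alpha = 0.05. fail to reject H0.

W+ = 10, W- = 26, W = min = 10, p = 0.256707, fail to reject H0.


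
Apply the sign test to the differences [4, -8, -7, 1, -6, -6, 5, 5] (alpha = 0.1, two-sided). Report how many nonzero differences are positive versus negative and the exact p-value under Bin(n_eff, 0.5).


Step 1: Discard zero differences. Original n = 8; n_eff = number of nonzero differences = 8.
Nonzero differences (with sign): +4, -8, -7, +1, -6, -6, +5, +5
Step 2: Count signs: positive = 4, negative = 4.
Step 3: Under H0: P(positive) = 0.5, so the number of positives S ~ Bin(8, 0.5).
Step 4: Two-sided exact p-value = sum of Bin(8,0.5) probabilities at or below the observed probability = 1.000000.
Step 5: alpha = 0.1. fail to reject H0.

n_eff = 8, pos = 4, neg = 4, p = 1.000000, fail to reject H0.


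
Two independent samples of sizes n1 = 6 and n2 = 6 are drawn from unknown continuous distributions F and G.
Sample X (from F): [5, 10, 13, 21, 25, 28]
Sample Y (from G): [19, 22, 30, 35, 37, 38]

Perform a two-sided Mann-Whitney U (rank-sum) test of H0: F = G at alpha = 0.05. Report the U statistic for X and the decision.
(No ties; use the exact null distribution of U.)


Step 1: Combine and sort all 12 observations; assign midranks.
sorted (value, group): (5,X), (10,X), (13,X), (19,Y), (21,X), (22,Y), (25,X), (28,X), (30,Y), (35,Y), (37,Y), (38,Y)
ranks: 5->1, 10->2, 13->3, 19->4, 21->5, 22->6, 25->7, 28->8, 30->9, 35->10, 37->11, 38->12
Step 2: Rank sum for X: R1 = 1 + 2 + 3 + 5 + 7 + 8 = 26.
Step 3: U_X = R1 - n1(n1+1)/2 = 26 - 6*7/2 = 26 - 21 = 5.
       U_Y = n1*n2 - U_X = 36 - 5 = 31.
Step 4: No ties, so the exact null distribution of U (based on enumerating the C(12,6) = 924 equally likely rank assignments) gives the two-sided p-value.
Step 5: p-value = 0.041126; compare to alpha = 0.05. reject H0.

U_X = 5, p = 0.041126, reject H0 at alpha = 0.05.


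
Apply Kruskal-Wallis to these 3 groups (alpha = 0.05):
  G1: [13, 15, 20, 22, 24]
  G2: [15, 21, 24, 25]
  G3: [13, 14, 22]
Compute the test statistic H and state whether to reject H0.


Step 1: Combine all N = 12 observations and assign midranks.
sorted (value, group, rank): (13,G1,1.5), (13,G3,1.5), (14,G3,3), (15,G1,4.5), (15,G2,4.5), (20,G1,6), (21,G2,7), (22,G1,8.5), (22,G3,8.5), (24,G1,10.5), (24,G2,10.5), (25,G2,12)
Step 2: Sum ranks within each group.
R_1 = 31 (n_1 = 5)
R_2 = 34 (n_2 = 4)
R_3 = 13 (n_3 = 3)
Step 3: H = 12/(N(N+1)) * sum(R_i^2/n_i) - 3(N+1)
     = 12/(12*13) * (31^2/5 + 34^2/4 + 13^2/3) - 3*13
     = 0.076923 * 537.533 - 39
     = 2.348718.
Step 4: Ties present; correction factor C = 1 - 24/(12^3 - 12) = 0.986014. Corrected H = 2.348718 / 0.986014 = 2.382033.
Step 5: Under H0, H ~ chi^2(2); p-value = 0.303912.
Step 6: alpha = 0.05. fail to reject H0.

H = 2.3820, df = 2, p = 0.303912, fail to reject H0.


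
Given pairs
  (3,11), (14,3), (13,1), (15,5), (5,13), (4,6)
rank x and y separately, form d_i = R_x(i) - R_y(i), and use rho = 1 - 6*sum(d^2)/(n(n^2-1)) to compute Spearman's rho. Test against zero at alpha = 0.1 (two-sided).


Step 1: Rank x and y separately (midranks; no ties here).
rank(x): 3->1, 14->5, 13->4, 15->6, 5->3, 4->2
rank(y): 11->5, 3->2, 1->1, 5->3, 13->6, 6->4
Step 2: d_i = R_x(i) - R_y(i); compute d_i^2.
  (1-5)^2=16, (5-2)^2=9, (4-1)^2=9, (6-3)^2=9, (3-6)^2=9, (2-4)^2=4
sum(d^2) = 56.
Step 3: rho = 1 - 6*56 / (6*(6^2 - 1)) = 1 - 336/210 = -0.600000.
Step 4: Under H0, t = rho * sqrt((n-2)/(1-rho^2)) = -1.5000 ~ t(4).
Step 5: Two-sided p-value from the t-distribution with 4 df = 0.208000.
Step 6: alpha = 0.1. fail to reject H0.

rho = -0.6000, p = 0.208000, fail to reject H0 at alpha = 0.1.


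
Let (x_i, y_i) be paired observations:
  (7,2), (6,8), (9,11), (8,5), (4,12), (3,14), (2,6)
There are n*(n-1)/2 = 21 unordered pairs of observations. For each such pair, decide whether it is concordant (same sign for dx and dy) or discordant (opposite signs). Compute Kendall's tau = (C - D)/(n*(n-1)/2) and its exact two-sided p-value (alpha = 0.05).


Step 1: Enumerate the 21 unordered pairs (i,j) with i<j and classify each by sign(x_j-x_i) * sign(y_j-y_i).
  (1,2):dx=-1,dy=+6->D; (1,3):dx=+2,dy=+9->C; (1,4):dx=+1,dy=+3->C; (1,5):dx=-3,dy=+10->D
  (1,6):dx=-4,dy=+12->D; (1,7):dx=-5,dy=+4->D; (2,3):dx=+3,dy=+3->C; (2,4):dx=+2,dy=-3->D
  (2,5):dx=-2,dy=+4->D; (2,6):dx=-3,dy=+6->D; (2,7):dx=-4,dy=-2->C; (3,4):dx=-1,dy=-6->C
  (3,5):dx=-5,dy=+1->D; (3,6):dx=-6,dy=+3->D; (3,7):dx=-7,dy=-5->C; (4,5):dx=-4,dy=+7->D
  (4,6):dx=-5,dy=+9->D; (4,7):dx=-6,dy=+1->D; (5,6):dx=-1,dy=+2->D; (5,7):dx=-2,dy=-6->C
  (6,7):dx=-1,dy=-8->C
Step 2: C = 8, D = 13, total pairs = 21.
Step 3: tau = (C - D)/(n(n-1)/2) = (8 - 13)/21 = -0.238095.
Step 4: Exact two-sided p-value (enumerate n! = 5040 permutations of y under H0): p = 0.561905.
Step 5: alpha = 0.05. fail to reject H0.

tau_b = -0.2381 (C=8, D=13), p = 0.561905, fail to reject H0.


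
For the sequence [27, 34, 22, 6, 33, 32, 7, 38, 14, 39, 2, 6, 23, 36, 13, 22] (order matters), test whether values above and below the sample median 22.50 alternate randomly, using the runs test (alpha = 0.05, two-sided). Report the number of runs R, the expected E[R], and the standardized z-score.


Step 1: Compute median = 22.50; label A = above, B = below.
Labels in order: AABBAABABABBAABB  (n_A = 8, n_B = 8)
Step 2: Count runs R = 10.
Step 3: Under H0 (random ordering), E[R] = 2*n_A*n_B/(n_A+n_B) + 1 = 2*8*8/16 + 1 = 9.0000.
        Var[R] = 2*n_A*n_B*(2*n_A*n_B - n_A - n_B) / ((n_A+n_B)^2 * (n_A+n_B-1)) = 14336/3840 = 3.7333.
        SD[R] = 1.9322.
Step 4: Continuity-corrected z = (R - 0.5 - E[R]) / SD[R] = (10 - 0.5 - 9.0000) / 1.9322 = 0.2588.
Step 5: Two-sided p-value via normal approximation = 2*(1 - Phi(|z|)) = 0.795809.
Step 6: alpha = 0.05. fail to reject H0.

R = 10, z = 0.2588, p = 0.795809, fail to reject H0.


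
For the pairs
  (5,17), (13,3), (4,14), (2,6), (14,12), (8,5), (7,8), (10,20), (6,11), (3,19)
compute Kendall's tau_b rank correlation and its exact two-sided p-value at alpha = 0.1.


Step 1: Enumerate the 45 unordered pairs (i,j) with i<j and classify each by sign(x_j-x_i) * sign(y_j-y_i).
  (1,2):dx=+8,dy=-14->D; (1,3):dx=-1,dy=-3->C; (1,4):dx=-3,dy=-11->C; (1,5):dx=+9,dy=-5->D
  (1,6):dx=+3,dy=-12->D; (1,7):dx=+2,dy=-9->D; (1,8):dx=+5,dy=+3->C; (1,9):dx=+1,dy=-6->D
  (1,10):dx=-2,dy=+2->D; (2,3):dx=-9,dy=+11->D; (2,4):dx=-11,dy=+3->D; (2,5):dx=+1,dy=+9->C
  (2,6):dx=-5,dy=+2->D; (2,7):dx=-6,dy=+5->D; (2,8):dx=-3,dy=+17->D; (2,9):dx=-7,dy=+8->D
  (2,10):dx=-10,dy=+16->D; (3,4):dx=-2,dy=-8->C; (3,5):dx=+10,dy=-2->D; (3,6):dx=+4,dy=-9->D
  (3,7):dx=+3,dy=-6->D; (3,8):dx=+6,dy=+6->C; (3,9):dx=+2,dy=-3->D; (3,10):dx=-1,dy=+5->D
  (4,5):dx=+12,dy=+6->C; (4,6):dx=+6,dy=-1->D; (4,7):dx=+5,dy=+2->C; (4,8):dx=+8,dy=+14->C
  (4,9):dx=+4,dy=+5->C; (4,10):dx=+1,dy=+13->C; (5,6):dx=-6,dy=-7->C; (5,7):dx=-7,dy=-4->C
  (5,8):dx=-4,dy=+8->D; (5,9):dx=-8,dy=-1->C; (5,10):dx=-11,dy=+7->D; (6,7):dx=-1,dy=+3->D
  (6,8):dx=+2,dy=+15->C; (6,9):dx=-2,dy=+6->D; (6,10):dx=-5,dy=+14->D; (7,8):dx=+3,dy=+12->C
  (7,9):dx=-1,dy=+3->D; (7,10):dx=-4,dy=+11->D; (8,9):dx=-4,dy=-9->C; (8,10):dx=-7,dy=-1->C
  (9,10):dx=-3,dy=+8->D
Step 2: C = 18, D = 27, total pairs = 45.
Step 3: tau = (C - D)/(n(n-1)/2) = (18 - 27)/45 = -0.200000.
Step 4: Exact two-sided p-value (enumerate n! = 3628800 permutations of y under H0): p = 0.484313.
Step 5: alpha = 0.1. fail to reject H0.

tau_b = -0.2000 (C=18, D=27), p = 0.484313, fail to reject H0.


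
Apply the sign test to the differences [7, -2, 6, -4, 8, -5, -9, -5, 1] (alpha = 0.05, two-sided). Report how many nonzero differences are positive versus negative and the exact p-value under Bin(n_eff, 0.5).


Step 1: Discard zero differences. Original n = 9; n_eff = number of nonzero differences = 9.
Nonzero differences (with sign): +7, -2, +6, -4, +8, -5, -9, -5, +1
Step 2: Count signs: positive = 4, negative = 5.
Step 3: Under H0: P(positive) = 0.5, so the number of positives S ~ Bin(9, 0.5).
Step 4: Two-sided exact p-value = sum of Bin(9,0.5) probabilities at or below the observed probability = 1.000000.
Step 5: alpha = 0.05. fail to reject H0.

n_eff = 9, pos = 4, neg = 5, p = 1.000000, fail to reject H0.


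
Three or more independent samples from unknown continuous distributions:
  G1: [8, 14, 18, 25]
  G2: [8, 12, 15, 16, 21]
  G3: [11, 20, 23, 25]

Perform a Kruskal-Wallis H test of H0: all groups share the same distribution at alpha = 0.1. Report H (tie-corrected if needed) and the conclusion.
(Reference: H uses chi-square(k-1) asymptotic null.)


Step 1: Combine all N = 13 observations and assign midranks.
sorted (value, group, rank): (8,G1,1.5), (8,G2,1.5), (11,G3,3), (12,G2,4), (14,G1,5), (15,G2,6), (16,G2,7), (18,G1,8), (20,G3,9), (21,G2,10), (23,G3,11), (25,G1,12.5), (25,G3,12.5)
Step 2: Sum ranks within each group.
R_1 = 27 (n_1 = 4)
R_2 = 28.5 (n_2 = 5)
R_3 = 35.5 (n_3 = 4)
Step 3: H = 12/(N(N+1)) * sum(R_i^2/n_i) - 3(N+1)
     = 12/(13*14) * (27^2/4 + 28.5^2/5 + 35.5^2/4) - 3*14
     = 0.065934 * 659.763 - 42
     = 1.500824.
Step 4: Ties present; correction factor C = 1 - 12/(13^3 - 13) = 0.994505. Corrected H = 1.500824 / 0.994505 = 1.509116.
Step 5: Under H0, H ~ chi^2(2); p-value = 0.470218.
Step 6: alpha = 0.1. fail to reject H0.

H = 1.5091, df = 2, p = 0.470218, fail to reject H0.


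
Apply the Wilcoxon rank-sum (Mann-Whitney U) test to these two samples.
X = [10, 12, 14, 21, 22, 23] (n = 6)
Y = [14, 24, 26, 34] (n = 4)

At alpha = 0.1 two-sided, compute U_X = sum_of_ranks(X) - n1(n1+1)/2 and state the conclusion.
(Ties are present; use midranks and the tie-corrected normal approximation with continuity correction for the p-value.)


Step 1: Combine and sort all 10 observations; assign midranks.
sorted (value, group): (10,X), (12,X), (14,X), (14,Y), (21,X), (22,X), (23,X), (24,Y), (26,Y), (34,Y)
ranks: 10->1, 12->2, 14->3.5, 14->3.5, 21->5, 22->6, 23->7, 24->8, 26->9, 34->10
Step 2: Rank sum for X: R1 = 1 + 2 + 3.5 + 5 + 6 + 7 = 24.5.
Step 3: U_X = R1 - n1(n1+1)/2 = 24.5 - 6*7/2 = 24.5 - 21 = 3.5.
       U_Y = n1*n2 - U_X = 24 - 3.5 = 20.5.
Step 4: Ties are present, so use the tie-corrected normal approximation (with continuity correction) for the p-value.
Step 5: p-value = 0.087118; compare to alpha = 0.1. reject H0.

U_X = 3.5, p = 0.087118, reject H0 at alpha = 0.1.


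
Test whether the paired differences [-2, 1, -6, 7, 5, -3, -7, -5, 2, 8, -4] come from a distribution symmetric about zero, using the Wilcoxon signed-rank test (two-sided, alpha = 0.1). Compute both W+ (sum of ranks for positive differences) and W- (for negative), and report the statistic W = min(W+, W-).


Step 1: Drop any zero differences (none here) and take |d_i|.
|d| = [2, 1, 6, 7, 5, 3, 7, 5, 2, 8, 4]
Step 2: Midrank |d_i| (ties get averaged ranks).
ranks: |2|->2.5, |1|->1, |6|->8, |7|->9.5, |5|->6.5, |3|->4, |7|->9.5, |5|->6.5, |2|->2.5, |8|->11, |4|->5
Step 3: Attach original signs; sum ranks with positive sign and with negative sign.
W+ = 1 + 9.5 + 6.5 + 2.5 + 11 = 30.5
W- = 2.5 + 8 + 4 + 9.5 + 6.5 + 5 = 35.5
(Check: W+ + W- = 66 should equal n(n+1)/2 = 66.)
Step 4: Test statistic W = min(W+, W-) = 30.5.
Step 5: Ties in |d|, so use the tie-corrected normal approximation.
        E[W] = n(n+1)/4 = 11*12/4 = 33.
        Tie groups: |d|=2 (t=2), |d|=5 (t=2), |d|=7 (t=2); sum(t^3 - t) = 18.
        Var[W] = n(n+1)(2n+1)/24 - sum(t^3-t)/48 = 3036/24 - 18/48 = 126.125.
        z = (W - E[W]) / sqrt(Var[W]) = (30.5 - 33) / 11.2305 = -0.2226.
        Two-sided p = 2*Phi(z) = 0.823841.
Step 6: alpha = 0.1. fail to reject H0.

W+ = 30.5, W- = 35.5, W = min = 30.5, p = 0.823841, fail to reject H0.


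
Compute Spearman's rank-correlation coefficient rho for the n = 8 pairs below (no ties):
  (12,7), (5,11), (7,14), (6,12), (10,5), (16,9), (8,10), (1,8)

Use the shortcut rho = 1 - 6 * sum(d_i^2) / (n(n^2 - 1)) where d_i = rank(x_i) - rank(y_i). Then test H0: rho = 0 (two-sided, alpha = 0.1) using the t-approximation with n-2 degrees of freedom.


Step 1: Rank x and y separately (midranks; no ties here).
rank(x): 12->7, 5->2, 7->4, 6->3, 10->6, 16->8, 8->5, 1->1
rank(y): 7->2, 11->6, 14->8, 12->7, 5->1, 9->4, 10->5, 8->3
Step 2: d_i = R_x(i) - R_y(i); compute d_i^2.
  (7-2)^2=25, (2-6)^2=16, (4-8)^2=16, (3-7)^2=16, (6-1)^2=25, (8-4)^2=16, (5-5)^2=0, (1-3)^2=4
sum(d^2) = 118.
Step 3: rho = 1 - 6*118 / (8*(8^2 - 1)) = 1 - 708/504 = -0.404762.
Step 4: Under H0, t = rho * sqrt((n-2)/(1-rho^2)) = -1.0842 ~ t(6).
Step 5: Two-sided p-value from the t-distribution with 6 df = 0.319889.
Step 6: alpha = 0.1. fail to reject H0.

rho = -0.4048, p = 0.319889, fail to reject H0 at alpha = 0.1.


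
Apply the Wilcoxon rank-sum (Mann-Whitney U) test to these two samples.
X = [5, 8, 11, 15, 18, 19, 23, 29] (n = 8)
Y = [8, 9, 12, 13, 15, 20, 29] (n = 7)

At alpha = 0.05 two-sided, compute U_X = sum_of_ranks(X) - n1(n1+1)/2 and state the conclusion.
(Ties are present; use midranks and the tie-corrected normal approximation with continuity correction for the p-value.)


Step 1: Combine and sort all 15 observations; assign midranks.
sorted (value, group): (5,X), (8,X), (8,Y), (9,Y), (11,X), (12,Y), (13,Y), (15,X), (15,Y), (18,X), (19,X), (20,Y), (23,X), (29,X), (29,Y)
ranks: 5->1, 8->2.5, 8->2.5, 9->4, 11->5, 12->6, 13->7, 15->8.5, 15->8.5, 18->10, 19->11, 20->12, 23->13, 29->14.5, 29->14.5
Step 2: Rank sum for X: R1 = 1 + 2.5 + 5 + 8.5 + 10 + 11 + 13 + 14.5 = 65.5.
Step 3: U_X = R1 - n1(n1+1)/2 = 65.5 - 8*9/2 = 65.5 - 36 = 29.5.
       U_Y = n1*n2 - U_X = 56 - 29.5 = 26.5.
Step 4: Ties are present, so use the tie-corrected normal approximation (with continuity correction) for the p-value.
Step 5: p-value = 0.907622; compare to alpha = 0.05. fail to reject H0.

U_X = 29.5, p = 0.907622, fail to reject H0 at alpha = 0.05.


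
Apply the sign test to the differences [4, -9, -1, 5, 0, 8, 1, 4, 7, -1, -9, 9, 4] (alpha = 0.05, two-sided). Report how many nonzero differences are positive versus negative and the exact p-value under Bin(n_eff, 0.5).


Step 1: Discard zero differences. Original n = 13; n_eff = number of nonzero differences = 12.
Nonzero differences (with sign): +4, -9, -1, +5, +8, +1, +4, +7, -1, -9, +9, +4
Step 2: Count signs: positive = 8, negative = 4.
Step 3: Under H0: P(positive) = 0.5, so the number of positives S ~ Bin(12, 0.5).
Step 4: Two-sided exact p-value = sum of Bin(12,0.5) probabilities at or below the observed probability = 0.387695.
Step 5: alpha = 0.05. fail to reject H0.

n_eff = 12, pos = 8, neg = 4, p = 0.387695, fail to reject H0.


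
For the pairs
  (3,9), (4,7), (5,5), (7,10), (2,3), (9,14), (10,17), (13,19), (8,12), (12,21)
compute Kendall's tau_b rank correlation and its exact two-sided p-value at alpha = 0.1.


Step 1: Enumerate the 45 unordered pairs (i,j) with i<j and classify each by sign(x_j-x_i) * sign(y_j-y_i).
  (1,2):dx=+1,dy=-2->D; (1,3):dx=+2,dy=-4->D; (1,4):dx=+4,dy=+1->C; (1,5):dx=-1,dy=-6->C
  (1,6):dx=+6,dy=+5->C; (1,7):dx=+7,dy=+8->C; (1,8):dx=+10,dy=+10->C; (1,9):dx=+5,dy=+3->C
  (1,10):dx=+9,dy=+12->C; (2,3):dx=+1,dy=-2->D; (2,4):dx=+3,dy=+3->C; (2,5):dx=-2,dy=-4->C
  (2,6):dx=+5,dy=+7->C; (2,7):dx=+6,dy=+10->C; (2,8):dx=+9,dy=+12->C; (2,9):dx=+4,dy=+5->C
  (2,10):dx=+8,dy=+14->C; (3,4):dx=+2,dy=+5->C; (3,5):dx=-3,dy=-2->C; (3,6):dx=+4,dy=+9->C
  (3,7):dx=+5,dy=+12->C; (3,8):dx=+8,dy=+14->C; (3,9):dx=+3,dy=+7->C; (3,10):dx=+7,dy=+16->C
  (4,5):dx=-5,dy=-7->C; (4,6):dx=+2,dy=+4->C; (4,7):dx=+3,dy=+7->C; (4,8):dx=+6,dy=+9->C
  (4,9):dx=+1,dy=+2->C; (4,10):dx=+5,dy=+11->C; (5,6):dx=+7,dy=+11->C; (5,7):dx=+8,dy=+14->C
  (5,8):dx=+11,dy=+16->C; (5,9):dx=+6,dy=+9->C; (5,10):dx=+10,dy=+18->C; (6,7):dx=+1,dy=+3->C
  (6,8):dx=+4,dy=+5->C; (6,9):dx=-1,dy=-2->C; (6,10):dx=+3,dy=+7->C; (7,8):dx=+3,dy=+2->C
  (7,9):dx=-2,dy=-5->C; (7,10):dx=+2,dy=+4->C; (8,9):dx=-5,dy=-7->C; (8,10):dx=-1,dy=+2->D
  (9,10):dx=+4,dy=+9->C
Step 2: C = 41, D = 4, total pairs = 45.
Step 3: tau = (C - D)/(n(n-1)/2) = (41 - 4)/45 = 0.822222.
Step 4: Exact two-sided p-value (enumerate n! = 3628800 permutations of y under H0): p = 0.000358.
Step 5: alpha = 0.1. reject H0.

tau_b = 0.8222 (C=41, D=4), p = 0.000358, reject H0.


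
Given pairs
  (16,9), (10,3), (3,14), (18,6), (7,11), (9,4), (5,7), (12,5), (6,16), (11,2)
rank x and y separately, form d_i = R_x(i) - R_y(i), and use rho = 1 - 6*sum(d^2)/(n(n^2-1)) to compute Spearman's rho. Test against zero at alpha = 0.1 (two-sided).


Step 1: Rank x and y separately (midranks; no ties here).
rank(x): 16->9, 10->6, 3->1, 18->10, 7->4, 9->5, 5->2, 12->8, 6->3, 11->7
rank(y): 9->7, 3->2, 14->9, 6->5, 11->8, 4->3, 7->6, 5->4, 16->10, 2->1
Step 2: d_i = R_x(i) - R_y(i); compute d_i^2.
  (9-7)^2=4, (6-2)^2=16, (1-9)^2=64, (10-5)^2=25, (4-8)^2=16, (5-3)^2=4, (2-6)^2=16, (8-4)^2=16, (3-10)^2=49, (7-1)^2=36
sum(d^2) = 246.
Step 3: rho = 1 - 6*246 / (10*(10^2 - 1)) = 1 - 1476/990 = -0.490909.
Step 4: Under H0, t = rho * sqrt((n-2)/(1-rho^2)) = -1.5938 ~ t(8).
Step 5: Two-sided p-value from the t-distribution with 8 df = 0.149656.
Step 6: alpha = 0.1. fail to reject H0.

rho = -0.4909, p = 0.149656, fail to reject H0 at alpha = 0.1.


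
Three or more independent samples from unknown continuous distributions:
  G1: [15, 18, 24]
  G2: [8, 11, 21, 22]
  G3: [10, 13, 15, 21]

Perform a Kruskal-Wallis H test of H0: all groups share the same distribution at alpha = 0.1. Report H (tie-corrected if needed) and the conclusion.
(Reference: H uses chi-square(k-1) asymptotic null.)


Step 1: Combine all N = 11 observations and assign midranks.
sorted (value, group, rank): (8,G2,1), (10,G3,2), (11,G2,3), (13,G3,4), (15,G1,5.5), (15,G3,5.5), (18,G1,7), (21,G2,8.5), (21,G3,8.5), (22,G2,10), (24,G1,11)
Step 2: Sum ranks within each group.
R_1 = 23.5 (n_1 = 3)
R_2 = 22.5 (n_2 = 4)
R_3 = 20 (n_3 = 4)
Step 3: H = 12/(N(N+1)) * sum(R_i^2/n_i) - 3(N+1)
     = 12/(11*12) * (23.5^2/3 + 22.5^2/4 + 20^2/4) - 3*12
     = 0.090909 * 410.646 - 36
     = 1.331439.
Step 4: Ties present; correction factor C = 1 - 12/(11^3 - 11) = 0.990909. Corrected H = 1.331439 / 0.990909 = 1.343654.
Step 5: Under H0, H ~ chi^2(2); p-value = 0.510774.
Step 6: alpha = 0.1. fail to reject H0.

H = 1.3437, df = 2, p = 0.510774, fail to reject H0.


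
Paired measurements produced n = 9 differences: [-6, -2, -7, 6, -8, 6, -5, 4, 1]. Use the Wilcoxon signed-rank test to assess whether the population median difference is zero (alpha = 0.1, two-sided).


Step 1: Drop any zero differences (none here) and take |d_i|.
|d| = [6, 2, 7, 6, 8, 6, 5, 4, 1]
Step 2: Midrank |d_i| (ties get averaged ranks).
ranks: |6|->6, |2|->2, |7|->8, |6|->6, |8|->9, |6|->6, |5|->4, |4|->3, |1|->1
Step 3: Attach original signs; sum ranks with positive sign and with negative sign.
W+ = 6 + 6 + 3 + 1 = 16
W- = 6 + 2 + 8 + 9 + 4 = 29
(Check: W+ + W- = 45 should equal n(n+1)/2 = 45.)
Step 4: Test statistic W = min(W+, W-) = 16.
Step 5: Ties in |d|, so use the tie-corrected normal approximation.
        E[W] = n(n+1)/4 = 9*10/4 = 22.5.
        Tie groups: |d|=6 (t=3); sum(t^3 - t) = 24.
        Var[W] = n(n+1)(2n+1)/24 - sum(t^3-t)/48 = 1710/24 - 24/48 = 70.75.
        z = (W - E[W]) / sqrt(Var[W]) = (16 - 22.5) / 8.4113 = -0.7728.
        Two-sided p = 2*Phi(z) = 0.439659.
Step 6: alpha = 0.1. fail to reject H0.

W+ = 16, W- = 29, W = min = 16, p = 0.439659, fail to reject H0.


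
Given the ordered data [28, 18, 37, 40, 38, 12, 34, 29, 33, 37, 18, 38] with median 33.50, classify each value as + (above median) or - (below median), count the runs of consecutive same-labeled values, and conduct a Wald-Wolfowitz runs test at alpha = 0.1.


Step 1: Compute median = 33.50; label A = above, B = below.
Labels in order: BBAAABABBABA  (n_A = 6, n_B = 6)
Step 2: Count runs R = 8.
Step 3: Under H0 (random ordering), E[R] = 2*n_A*n_B/(n_A+n_B) + 1 = 2*6*6/12 + 1 = 7.0000.
        Var[R] = 2*n_A*n_B*(2*n_A*n_B - n_A - n_B) / ((n_A+n_B)^2 * (n_A+n_B-1)) = 4320/1584 = 2.7273.
        SD[R] = 1.6514.
Step 4: Continuity-corrected z = (R - 0.5 - E[R]) / SD[R] = (8 - 0.5 - 7.0000) / 1.6514 = 0.3028.
Step 5: Two-sided p-value via normal approximation = 2*(1 - Phi(|z|)) = 0.762069.
Step 6: alpha = 0.1. fail to reject H0.

R = 8, z = 0.3028, p = 0.762069, fail to reject H0.


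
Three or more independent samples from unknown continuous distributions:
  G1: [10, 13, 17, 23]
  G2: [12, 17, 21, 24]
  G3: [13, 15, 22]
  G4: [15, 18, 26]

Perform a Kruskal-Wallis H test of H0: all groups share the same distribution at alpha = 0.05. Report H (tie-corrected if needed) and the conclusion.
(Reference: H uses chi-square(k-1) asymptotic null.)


Step 1: Combine all N = 14 observations and assign midranks.
sorted (value, group, rank): (10,G1,1), (12,G2,2), (13,G1,3.5), (13,G3,3.5), (15,G3,5.5), (15,G4,5.5), (17,G1,7.5), (17,G2,7.5), (18,G4,9), (21,G2,10), (22,G3,11), (23,G1,12), (24,G2,13), (26,G4,14)
Step 2: Sum ranks within each group.
R_1 = 24 (n_1 = 4)
R_2 = 32.5 (n_2 = 4)
R_3 = 20 (n_3 = 3)
R_4 = 28.5 (n_4 = 3)
Step 3: H = 12/(N(N+1)) * sum(R_i^2/n_i) - 3(N+1)
     = 12/(14*15) * (24^2/4 + 32.5^2/4 + 20^2/3 + 28.5^2/3) - 3*15
     = 0.057143 * 812.146 - 45
     = 1.408333.
Step 4: Ties present; correction factor C = 1 - 18/(14^3 - 14) = 0.993407. Corrected H = 1.408333 / 0.993407 = 1.417681.
Step 5: Under H0, H ~ chi^2(3); p-value = 0.701396.
Step 6: alpha = 0.05. fail to reject H0.

H = 1.4177, df = 3, p = 0.701396, fail to reject H0.


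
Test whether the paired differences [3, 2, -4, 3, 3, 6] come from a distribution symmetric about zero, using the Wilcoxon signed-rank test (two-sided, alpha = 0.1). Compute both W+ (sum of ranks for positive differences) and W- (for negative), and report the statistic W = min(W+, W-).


Step 1: Drop any zero differences (none here) and take |d_i|.
|d| = [3, 2, 4, 3, 3, 6]
Step 2: Midrank |d_i| (ties get averaged ranks).
ranks: |3|->3, |2|->1, |4|->5, |3|->3, |3|->3, |6|->6
Step 3: Attach original signs; sum ranks with positive sign and with negative sign.
W+ = 3 + 1 + 3 + 3 + 6 = 16
W- = 5 = 5
(Check: W+ + W- = 21 should equal n(n+1)/2 = 21.)
Step 4: Test statistic W = min(W+, W-) = 5.
Step 5: Ties in |d|, so use the tie-corrected normal approximation.
        E[W] = n(n+1)/4 = 6*7/4 = 10.5.
        Tie groups: |d|=3 (t=3); sum(t^3 - t) = 24.
        Var[W] = n(n+1)(2n+1)/24 - sum(t^3-t)/48 = 546/24 - 24/48 = 22.25.
        z = (W - E[W]) / sqrt(Var[W]) = (5 - 10.5) / 4.7170 = -1.1660.
        Two-sided p = 2*Phi(z) = 0.243615.
Step 6: alpha = 0.1. fail to reject H0.

W+ = 16, W- = 5, W = min = 5, p = 0.243615, fail to reject H0.


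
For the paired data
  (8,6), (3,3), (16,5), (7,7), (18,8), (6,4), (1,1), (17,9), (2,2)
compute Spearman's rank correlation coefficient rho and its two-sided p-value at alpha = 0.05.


Step 1: Rank x and y separately (midranks; no ties here).
rank(x): 8->6, 3->3, 16->7, 7->5, 18->9, 6->4, 1->1, 17->8, 2->2
rank(y): 6->6, 3->3, 5->5, 7->7, 8->8, 4->4, 1->1, 9->9, 2->2
Step 2: d_i = R_x(i) - R_y(i); compute d_i^2.
  (6-6)^2=0, (3-3)^2=0, (7-5)^2=4, (5-7)^2=4, (9-8)^2=1, (4-4)^2=0, (1-1)^2=0, (8-9)^2=1, (2-2)^2=0
sum(d^2) = 10.
Step 3: rho = 1 - 6*10 / (9*(9^2 - 1)) = 1 - 60/720 = 0.916667.
Step 4: Under H0, t = rho * sqrt((n-2)/(1-rho^2)) = 6.0685 ~ t(7).
Step 5: Two-sided p-value from the t-distribution with 7 df = 0.000507.
Step 6: alpha = 0.05. reject H0.

rho = 0.9167, p = 0.000507, reject H0 at alpha = 0.05.


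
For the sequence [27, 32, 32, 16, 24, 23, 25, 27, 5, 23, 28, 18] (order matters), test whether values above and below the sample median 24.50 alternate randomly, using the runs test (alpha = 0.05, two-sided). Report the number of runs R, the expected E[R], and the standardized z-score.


Step 1: Compute median = 24.50; label A = above, B = below.
Labels in order: AAABBBAABBAB  (n_A = 6, n_B = 6)
Step 2: Count runs R = 6.
Step 3: Under H0 (random ordering), E[R] = 2*n_A*n_B/(n_A+n_B) + 1 = 2*6*6/12 + 1 = 7.0000.
        Var[R] = 2*n_A*n_B*(2*n_A*n_B - n_A - n_B) / ((n_A+n_B)^2 * (n_A+n_B-1)) = 4320/1584 = 2.7273.
        SD[R] = 1.6514.
Step 4: Continuity-corrected z = (R + 0.5 - E[R]) / SD[R] = (6 + 0.5 - 7.0000) / 1.6514 = -0.3028.
Step 5: Two-sided p-value via normal approximation = 2*(1 - Phi(|z|)) = 0.762069.
Step 6: alpha = 0.05. fail to reject H0.

R = 6, z = -0.3028, p = 0.762069, fail to reject H0.


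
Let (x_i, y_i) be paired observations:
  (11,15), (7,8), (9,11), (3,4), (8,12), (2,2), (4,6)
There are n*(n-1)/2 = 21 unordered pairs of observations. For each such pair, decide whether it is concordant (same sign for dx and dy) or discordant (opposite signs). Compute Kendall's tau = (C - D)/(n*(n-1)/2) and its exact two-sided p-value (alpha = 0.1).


Step 1: Enumerate the 21 unordered pairs (i,j) with i<j and classify each by sign(x_j-x_i) * sign(y_j-y_i).
  (1,2):dx=-4,dy=-7->C; (1,3):dx=-2,dy=-4->C; (1,4):dx=-8,dy=-11->C; (1,5):dx=-3,dy=-3->C
  (1,6):dx=-9,dy=-13->C; (1,7):dx=-7,dy=-9->C; (2,3):dx=+2,dy=+3->C; (2,4):dx=-4,dy=-4->C
  (2,5):dx=+1,dy=+4->C; (2,6):dx=-5,dy=-6->C; (2,7):dx=-3,dy=-2->C; (3,4):dx=-6,dy=-7->C
  (3,5):dx=-1,dy=+1->D; (3,6):dx=-7,dy=-9->C; (3,7):dx=-5,dy=-5->C; (4,5):dx=+5,dy=+8->C
  (4,6):dx=-1,dy=-2->C; (4,7):dx=+1,dy=+2->C; (5,6):dx=-6,dy=-10->C; (5,7):dx=-4,dy=-6->C
  (6,7):dx=+2,dy=+4->C
Step 2: C = 20, D = 1, total pairs = 21.
Step 3: tau = (C - D)/(n(n-1)/2) = (20 - 1)/21 = 0.904762.
Step 4: Exact two-sided p-value (enumerate n! = 5040 permutations of y under H0): p = 0.002778.
Step 5: alpha = 0.1. reject H0.

tau_b = 0.9048 (C=20, D=1), p = 0.002778, reject H0.


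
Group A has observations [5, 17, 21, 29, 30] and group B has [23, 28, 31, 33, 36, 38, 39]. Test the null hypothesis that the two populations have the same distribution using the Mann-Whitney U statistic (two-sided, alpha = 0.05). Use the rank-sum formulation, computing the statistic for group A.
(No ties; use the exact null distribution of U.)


Step 1: Combine and sort all 12 observations; assign midranks.
sorted (value, group): (5,X), (17,X), (21,X), (23,Y), (28,Y), (29,X), (30,X), (31,Y), (33,Y), (36,Y), (38,Y), (39,Y)
ranks: 5->1, 17->2, 21->3, 23->4, 28->5, 29->6, 30->7, 31->8, 33->9, 36->10, 38->11, 39->12
Step 2: Rank sum for X: R1 = 1 + 2 + 3 + 6 + 7 = 19.
Step 3: U_X = R1 - n1(n1+1)/2 = 19 - 5*6/2 = 19 - 15 = 4.
       U_Y = n1*n2 - U_X = 35 - 4 = 31.
Step 4: No ties, so the exact null distribution of U (based on enumerating the C(12,5) = 792 equally likely rank assignments) gives the two-sided p-value.
Step 5: p-value = 0.030303; compare to alpha = 0.05. reject H0.

U_X = 4, p = 0.030303, reject H0 at alpha = 0.05.


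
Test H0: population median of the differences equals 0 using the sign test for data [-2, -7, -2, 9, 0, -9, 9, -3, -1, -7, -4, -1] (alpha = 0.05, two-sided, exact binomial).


Step 1: Discard zero differences. Original n = 12; n_eff = number of nonzero differences = 11.
Nonzero differences (with sign): -2, -7, -2, +9, -9, +9, -3, -1, -7, -4, -1
Step 2: Count signs: positive = 2, negative = 9.
Step 3: Under H0: P(positive) = 0.5, so the number of positives S ~ Bin(11, 0.5).
Step 4: Two-sided exact p-value = sum of Bin(11,0.5) probabilities at or below the observed probability = 0.065430.
Step 5: alpha = 0.05. fail to reject H0.

n_eff = 11, pos = 2, neg = 9, p = 0.065430, fail to reject H0.


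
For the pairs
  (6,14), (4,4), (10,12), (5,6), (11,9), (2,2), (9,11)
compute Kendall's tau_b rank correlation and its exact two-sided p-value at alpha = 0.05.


Step 1: Enumerate the 21 unordered pairs (i,j) with i<j and classify each by sign(x_j-x_i) * sign(y_j-y_i).
  (1,2):dx=-2,dy=-10->C; (1,3):dx=+4,dy=-2->D; (1,4):dx=-1,dy=-8->C; (1,5):dx=+5,dy=-5->D
  (1,6):dx=-4,dy=-12->C; (1,7):dx=+3,dy=-3->D; (2,3):dx=+6,dy=+8->C; (2,4):dx=+1,dy=+2->C
  (2,5):dx=+7,dy=+5->C; (2,6):dx=-2,dy=-2->C; (2,7):dx=+5,dy=+7->C; (3,4):dx=-5,dy=-6->C
  (3,5):dx=+1,dy=-3->D; (3,6):dx=-8,dy=-10->C; (3,7):dx=-1,dy=-1->C; (4,5):dx=+6,dy=+3->C
  (4,6):dx=-3,dy=-4->C; (4,7):dx=+4,dy=+5->C; (5,6):dx=-9,dy=-7->C; (5,7):dx=-2,dy=+2->D
  (6,7):dx=+7,dy=+9->C
Step 2: C = 16, D = 5, total pairs = 21.
Step 3: tau = (C - D)/(n(n-1)/2) = (16 - 5)/21 = 0.523810.
Step 4: Exact two-sided p-value (enumerate n! = 5040 permutations of y under H0): p = 0.136111.
Step 5: alpha = 0.05. fail to reject H0.

tau_b = 0.5238 (C=16, D=5), p = 0.136111, fail to reject H0.


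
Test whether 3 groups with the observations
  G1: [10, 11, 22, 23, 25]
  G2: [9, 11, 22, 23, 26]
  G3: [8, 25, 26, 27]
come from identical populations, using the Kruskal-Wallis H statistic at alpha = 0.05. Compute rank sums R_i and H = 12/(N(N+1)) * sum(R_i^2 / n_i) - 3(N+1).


Step 1: Combine all N = 14 observations and assign midranks.
sorted (value, group, rank): (8,G3,1), (9,G2,2), (10,G1,3), (11,G1,4.5), (11,G2,4.5), (22,G1,6.5), (22,G2,6.5), (23,G1,8.5), (23,G2,8.5), (25,G1,10.5), (25,G3,10.5), (26,G2,12.5), (26,G3,12.5), (27,G3,14)
Step 2: Sum ranks within each group.
R_1 = 33 (n_1 = 5)
R_2 = 34 (n_2 = 5)
R_3 = 38 (n_3 = 4)
Step 3: H = 12/(N(N+1)) * sum(R_i^2/n_i) - 3(N+1)
     = 12/(14*15) * (33^2/5 + 34^2/5 + 38^2/4) - 3*15
     = 0.057143 * 810 - 45
     = 1.285714.
Step 4: Ties present; correction factor C = 1 - 30/(14^3 - 14) = 0.989011. Corrected H = 1.285714 / 0.989011 = 1.300000.
Step 5: Under H0, H ~ chi^2(2); p-value = 0.522046.
Step 6: alpha = 0.05. fail to reject H0.

H = 1.3000, df = 2, p = 0.522046, fail to reject H0.


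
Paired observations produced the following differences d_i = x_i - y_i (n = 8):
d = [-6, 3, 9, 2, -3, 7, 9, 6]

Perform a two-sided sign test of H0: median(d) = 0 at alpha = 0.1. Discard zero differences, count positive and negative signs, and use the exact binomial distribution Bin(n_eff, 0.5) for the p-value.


Step 1: Discard zero differences. Original n = 8; n_eff = number of nonzero differences = 8.
Nonzero differences (with sign): -6, +3, +9, +2, -3, +7, +9, +6
Step 2: Count signs: positive = 6, negative = 2.
Step 3: Under H0: P(positive) = 0.5, so the number of positives S ~ Bin(8, 0.5).
Step 4: Two-sided exact p-value = sum of Bin(8,0.5) probabilities at or below the observed probability = 0.289062.
Step 5: alpha = 0.1. fail to reject H0.

n_eff = 8, pos = 6, neg = 2, p = 0.289062, fail to reject H0.


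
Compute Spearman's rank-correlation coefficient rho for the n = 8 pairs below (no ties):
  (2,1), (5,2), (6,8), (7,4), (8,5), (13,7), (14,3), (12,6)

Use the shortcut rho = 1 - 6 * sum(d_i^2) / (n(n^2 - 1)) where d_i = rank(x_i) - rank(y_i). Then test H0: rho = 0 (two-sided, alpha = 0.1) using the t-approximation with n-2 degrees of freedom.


Step 1: Rank x and y separately (midranks; no ties here).
rank(x): 2->1, 5->2, 6->3, 7->4, 8->5, 13->7, 14->8, 12->6
rank(y): 1->1, 2->2, 8->8, 4->4, 5->5, 7->7, 3->3, 6->6
Step 2: d_i = R_x(i) - R_y(i); compute d_i^2.
  (1-1)^2=0, (2-2)^2=0, (3-8)^2=25, (4-4)^2=0, (5-5)^2=0, (7-7)^2=0, (8-3)^2=25, (6-6)^2=0
sum(d^2) = 50.
Step 3: rho = 1 - 6*50 / (8*(8^2 - 1)) = 1 - 300/504 = 0.404762.
Step 4: Under H0, t = rho * sqrt((n-2)/(1-rho^2)) = 1.0842 ~ t(6).
Step 5: Two-sided p-value from the t-distribution with 6 df = 0.319889.
Step 6: alpha = 0.1. fail to reject H0.

rho = 0.4048, p = 0.319889, fail to reject H0 at alpha = 0.1.


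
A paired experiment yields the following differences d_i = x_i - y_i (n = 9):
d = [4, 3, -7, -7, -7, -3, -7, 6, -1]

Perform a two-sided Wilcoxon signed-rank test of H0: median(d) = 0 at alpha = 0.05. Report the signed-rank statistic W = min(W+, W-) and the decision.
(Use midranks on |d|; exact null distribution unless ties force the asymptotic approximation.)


Step 1: Drop any zero differences (none here) and take |d_i|.
|d| = [4, 3, 7, 7, 7, 3, 7, 6, 1]
Step 2: Midrank |d_i| (ties get averaged ranks).
ranks: |4|->4, |3|->2.5, |7|->7.5, |7|->7.5, |7|->7.5, |3|->2.5, |7|->7.5, |6|->5, |1|->1
Step 3: Attach original signs; sum ranks with positive sign and with negative sign.
W+ = 4 + 2.5 + 5 = 11.5
W- = 7.5 + 7.5 + 7.5 + 2.5 + 7.5 + 1 = 33.5
(Check: W+ + W- = 45 should equal n(n+1)/2 = 45.)
Step 4: Test statistic W = min(W+, W-) = 11.5.
Step 5: Ties in |d|, so use the tie-corrected normal approximation.
        E[W] = n(n+1)/4 = 9*10/4 = 22.5.
        Tie groups: |d|=3 (t=2), |d|=7 (t=4); sum(t^3 - t) = 66.
        Var[W] = n(n+1)(2n+1)/24 - sum(t^3-t)/48 = 1710/24 - 66/48 = 69.875.
        z = (W - E[W]) / sqrt(Var[W]) = (11.5 - 22.5) / 8.3591 = -1.3159.
        Two-sided p = 2*Phi(z) = 0.188199.
Step 6: alpha = 0.05. fail to reject H0.

W+ = 11.5, W- = 33.5, W = min = 11.5, p = 0.188199, fail to reject H0.
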